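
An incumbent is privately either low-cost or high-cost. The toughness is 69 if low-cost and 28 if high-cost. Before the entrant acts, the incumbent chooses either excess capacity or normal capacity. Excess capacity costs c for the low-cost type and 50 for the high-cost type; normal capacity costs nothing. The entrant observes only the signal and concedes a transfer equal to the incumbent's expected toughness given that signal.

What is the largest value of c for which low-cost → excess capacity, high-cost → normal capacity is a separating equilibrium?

Under separation: excess capacity → low-cost (pays 69); normal capacity → high-cost (pays 28).
High-cost: 28 − 0 = 28 ≥ 69 − 50 = 19. Holds regardless of c. ✓
Low-cost: 69 − c ≥ 28 − 0, so c ≤ 69 − 28 = 41.

41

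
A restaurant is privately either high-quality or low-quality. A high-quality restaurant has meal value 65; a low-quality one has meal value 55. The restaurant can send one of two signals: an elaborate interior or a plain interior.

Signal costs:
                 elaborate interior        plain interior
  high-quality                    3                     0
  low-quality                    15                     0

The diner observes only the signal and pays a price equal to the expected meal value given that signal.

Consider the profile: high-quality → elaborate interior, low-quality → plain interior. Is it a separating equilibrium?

Yes

If types separate, elaborate interior earns payment 65 and plain interior earns 55.
High-quality: elaborate interior gives 65 − 3 = 62; plain interior gives 55 − 0 = 55. No deviation. ✓
Low-quality: plain interior gives 55 − 0 = 55; elaborate interior gives 65 − 15 = 50. No deviation. ✓
Both incentive constraints hold.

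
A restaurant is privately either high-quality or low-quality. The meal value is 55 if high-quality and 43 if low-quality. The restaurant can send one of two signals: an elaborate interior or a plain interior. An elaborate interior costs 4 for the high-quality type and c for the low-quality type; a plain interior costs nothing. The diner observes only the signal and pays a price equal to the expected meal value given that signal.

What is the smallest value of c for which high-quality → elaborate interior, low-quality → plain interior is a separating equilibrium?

12

Under separation: elaborate interior → high-quality (pays 55); plain interior → low-quality (pays 43).
High-quality: 55 − 4 = 51 ≥ 43 − 0 = 43. Holds regardless of c. ✓
Low-quality: 43 − 0 ≥ 55 − c, so c ≥ 55 − 43 = 12.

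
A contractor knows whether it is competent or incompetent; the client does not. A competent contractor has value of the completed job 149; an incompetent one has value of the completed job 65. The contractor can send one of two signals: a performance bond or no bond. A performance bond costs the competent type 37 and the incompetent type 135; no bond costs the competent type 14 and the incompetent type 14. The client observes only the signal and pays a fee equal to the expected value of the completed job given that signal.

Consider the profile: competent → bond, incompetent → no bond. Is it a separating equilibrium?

If types separate, bond earns payment 149 and no bond earns 65.
Competent: bond gives 149 − 37 = 112; no bond gives 65 − 14 = 51. No deviation. ✓
Incompetent: no bond gives 65 − 14 = 51; bond gives 149 − 135 = 14. No deviation. ✓
Neither type gains from mimicking the other.

Yes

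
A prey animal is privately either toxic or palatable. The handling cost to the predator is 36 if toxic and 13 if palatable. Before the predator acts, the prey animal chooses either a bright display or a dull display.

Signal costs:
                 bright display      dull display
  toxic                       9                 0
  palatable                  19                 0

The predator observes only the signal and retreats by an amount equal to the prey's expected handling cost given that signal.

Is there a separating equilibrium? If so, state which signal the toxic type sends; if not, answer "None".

Try toxic → bright display, palatable → dull display:
  If types separate, bright display earns payment 36 and dull display earns 13.
  Toxic: bright display gives 36 − 9 = 27; dull display gives 13 − 0 = 13. No deviation. ✓
  Palatable: dull display gives 13 − 0 = 13; bright display gives 36 − 19 = 17. Would deviate. ✗
Try toxic → dull display, palatable → bright display:
  If types separate, dull display earns payment 36 and bright display earns 13.
  Toxic: dull display gives 36 − 0 = 36; bright display gives 13 − 9 = 4. No deviation. ✓
  Palatable: bright display gives 13 − 19 = -6; dull display gives 36 − 0 = 36. Would deviate. ✗
Neither assignment is incentive-compatible.

None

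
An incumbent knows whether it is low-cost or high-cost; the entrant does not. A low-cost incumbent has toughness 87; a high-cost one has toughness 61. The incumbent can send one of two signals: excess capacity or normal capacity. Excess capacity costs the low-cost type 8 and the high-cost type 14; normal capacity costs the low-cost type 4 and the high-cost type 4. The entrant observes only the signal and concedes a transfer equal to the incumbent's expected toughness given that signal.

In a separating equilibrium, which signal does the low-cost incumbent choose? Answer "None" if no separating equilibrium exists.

None

Try low-cost → excess capacity, high-cost → normal capacity:
  If types separate, excess capacity earns payment 87 and normal capacity earns 61.
  Low-cost: excess capacity gives 87 − 8 = 79; normal capacity gives 61 − 4 = 57. No deviation. ✓
  High-cost: normal capacity gives 61 − 4 = 57; excess capacity gives 87 − 14 = 73. Would deviate. ✗
Try low-cost → normal capacity, high-cost → excess capacity:
  If types separate, normal capacity earns payment 87 and excess capacity earns 61.
  Low-cost: normal capacity gives 87 − 4 = 83; excess capacity gives 61 − 8 = 53. No deviation. ✓
  High-cost: excess capacity gives 61 − 14 = 47; normal capacity gives 87 − 4 = 83. Would deviate. ✗
Neither assignment is incentive-compatible.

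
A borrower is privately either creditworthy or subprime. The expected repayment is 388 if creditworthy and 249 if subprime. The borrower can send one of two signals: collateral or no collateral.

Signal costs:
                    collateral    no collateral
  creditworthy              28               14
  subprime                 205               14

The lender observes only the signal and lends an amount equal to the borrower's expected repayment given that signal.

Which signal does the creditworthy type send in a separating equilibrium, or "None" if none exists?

Try creditworthy → collateral, subprime → no collateral:
  Under separation the lender infers type exactly: collateral → creditworthy (pays 388), no collateral → subprime (pays 249).
  Creditworthy: collateral gives 388 − 28 = 360; no collateral gives 249 − 14 = 235. No deviation. ✓
  Subprime: no collateral gives 249 − 14 = 235; collateral gives 388 − 205 = 183. No deviation. ✓
Both hold — the creditworthy type sends collateral.

collateral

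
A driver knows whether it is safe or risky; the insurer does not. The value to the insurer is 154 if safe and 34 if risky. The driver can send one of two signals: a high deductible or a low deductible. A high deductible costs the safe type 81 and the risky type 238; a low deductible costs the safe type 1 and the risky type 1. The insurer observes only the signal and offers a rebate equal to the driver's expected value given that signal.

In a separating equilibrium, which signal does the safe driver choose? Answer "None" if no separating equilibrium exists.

high deductible

Try safe → high deductible, risky → low deductible:
  Under separation the insurer infers type exactly: high deductible → safe (pays 154), low deductible → risky (pays 34).
  Safe: high deductible gives 154 − 81 = 73; low deductible gives 34 − 1 = 33. No deviation. ✓
  Risky: low deductible gives 34 − 1 = 33; high deductible gives 154 − 238 = -84. No deviation. ✓
Both hold — the safe type sends high deductible.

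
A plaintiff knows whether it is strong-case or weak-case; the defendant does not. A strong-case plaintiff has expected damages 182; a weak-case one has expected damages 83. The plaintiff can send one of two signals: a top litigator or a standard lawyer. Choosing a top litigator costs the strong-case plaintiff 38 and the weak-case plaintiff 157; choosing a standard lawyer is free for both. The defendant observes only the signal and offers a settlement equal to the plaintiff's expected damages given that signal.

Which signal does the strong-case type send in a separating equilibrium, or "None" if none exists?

top litigator

Try strong-case → top litigator, weak-case → standard lawyer:
  Under separation the defendant infers type exactly: top litigator → strong-case (pays 182), standard lawyer → weak-case (pays 83).
  Strong-case: top litigator gives 182 − 38 = 144; standard lawyer gives 83 − 0 = 83. No deviation. ✓
  Weak-case: standard lawyer gives 83 − 0 = 83; top litigator gives 182 − 157 = 25. No deviation. ✓
Both hold — the strong-case type sends top litigator.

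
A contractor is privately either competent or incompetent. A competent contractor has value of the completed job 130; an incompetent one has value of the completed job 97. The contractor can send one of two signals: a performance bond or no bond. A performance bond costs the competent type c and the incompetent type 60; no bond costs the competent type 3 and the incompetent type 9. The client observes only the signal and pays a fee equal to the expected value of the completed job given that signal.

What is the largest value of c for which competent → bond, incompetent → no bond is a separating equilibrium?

Under separation: bond → competent (pays 130); no bond → incompetent (pays 97).
Incompetent: 97 − 9 = 88 ≥ 130 − 60 = 70. Holds regardless of c. ✓
Competent: 130 − c ≥ 97 − 3, so c ≤ 130 − 94 = 36.

36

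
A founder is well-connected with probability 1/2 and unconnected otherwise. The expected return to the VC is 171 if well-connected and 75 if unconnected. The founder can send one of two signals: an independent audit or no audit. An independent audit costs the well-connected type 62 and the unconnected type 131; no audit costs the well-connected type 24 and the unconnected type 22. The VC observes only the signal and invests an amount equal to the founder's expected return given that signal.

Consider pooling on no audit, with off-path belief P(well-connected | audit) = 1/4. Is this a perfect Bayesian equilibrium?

On the equilibrium path (no audit) the VC holds the prior 1/2 and pays 1/2·171 + 1/2·75 = 123. Off-path (audit) belief 1/4 gives 1/4·171 + 3/4·75 = 99.
Well-connected: no audit gives 123 − 24 = 99; audit gives 99 − 62 = 37. Stays. ✓
Unconnected: no audit gives 123 − 22 = 101; audit gives 99 − 131 = -32. Stays. ✓
Beliefs are Bayes-consistent on-path and both types best-respond.

Yes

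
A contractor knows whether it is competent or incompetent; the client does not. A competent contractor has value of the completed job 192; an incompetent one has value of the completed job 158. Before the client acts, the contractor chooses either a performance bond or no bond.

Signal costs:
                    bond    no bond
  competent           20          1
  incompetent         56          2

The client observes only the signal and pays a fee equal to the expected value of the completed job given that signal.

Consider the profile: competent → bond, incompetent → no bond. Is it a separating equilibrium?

If types separate, bond earns payment 192 and no bond earns 158.
Competent: bond gives 192 − 20 = 172; no bond gives 158 − 1 = 157. No deviation. ✓
Incompetent: no bond gives 158 − 2 = 156; bond gives 192 − 56 = 136. No deviation. ✓
Neither type gains from mimicking the other.

Yes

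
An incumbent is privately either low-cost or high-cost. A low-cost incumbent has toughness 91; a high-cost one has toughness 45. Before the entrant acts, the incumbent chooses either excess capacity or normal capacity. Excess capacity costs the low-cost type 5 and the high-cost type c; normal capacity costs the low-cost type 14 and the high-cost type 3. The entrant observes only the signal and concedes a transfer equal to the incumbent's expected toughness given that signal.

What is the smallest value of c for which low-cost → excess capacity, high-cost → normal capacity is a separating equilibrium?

49

Under separation: excess capacity → low-cost (pays 91); normal capacity → high-cost (pays 45).
Low-cost: 91 − 5 = 86 ≥ 45 − 14 = 31. Holds regardless of c. ✓
High-cost: 45 − 3 ≥ 91 − c, so c ≥ 91 − 42 = 49.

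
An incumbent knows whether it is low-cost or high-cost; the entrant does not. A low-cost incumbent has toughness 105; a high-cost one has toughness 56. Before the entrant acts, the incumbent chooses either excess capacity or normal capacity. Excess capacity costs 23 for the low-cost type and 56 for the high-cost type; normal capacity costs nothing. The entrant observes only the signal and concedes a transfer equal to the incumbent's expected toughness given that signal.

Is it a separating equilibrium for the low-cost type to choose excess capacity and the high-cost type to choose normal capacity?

Yes

If types separate, excess capacity earns payment 105 and normal capacity earns 56.
Low-cost: excess capacity gives 105 − 23 = 82; normal capacity gives 56 − 0 = 56. No deviation. ✓
High-cost: normal capacity gives 56 − 0 = 56; excess capacity gives 105 − 56 = 49. No deviation. ✓
Neither type gains from mimicking the other.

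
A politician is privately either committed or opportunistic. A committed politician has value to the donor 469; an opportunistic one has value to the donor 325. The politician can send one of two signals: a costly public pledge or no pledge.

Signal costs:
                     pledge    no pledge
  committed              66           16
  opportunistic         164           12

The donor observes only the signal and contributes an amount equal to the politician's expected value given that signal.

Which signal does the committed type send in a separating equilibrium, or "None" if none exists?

pledge

Try committed → pledge, opportunistic → no pledge:
  If types separate, pledge earns payment 469 and no pledge earns 325.
  Committed: pledge gives 469 − 66 = 403; no pledge gives 325 − 16 = 309. No deviation. ✓
  Opportunistic: no pledge gives 325 − 12 = 313; pledge gives 469 − 164 = 305. No deviation. ✓
Both hold — the committed type sends pledge.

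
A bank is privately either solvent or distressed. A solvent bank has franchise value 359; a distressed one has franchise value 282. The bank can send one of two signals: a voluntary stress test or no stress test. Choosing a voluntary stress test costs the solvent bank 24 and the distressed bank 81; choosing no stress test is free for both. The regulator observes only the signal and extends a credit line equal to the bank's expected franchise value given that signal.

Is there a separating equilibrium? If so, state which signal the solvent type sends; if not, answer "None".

stress test

Try solvent → stress test, distressed → no stress test:
  If types separate, stress test earns payment 359 and no stress test earns 282.
  Solvent: stress test gives 359 − 24 = 335; no stress test gives 282 − 0 = 282. No deviation. ✓
  Distressed: no stress test gives 282 − 0 = 282; stress test gives 359 − 81 = 278. No deviation. ✓
Both hold — the solvent type sends stress test.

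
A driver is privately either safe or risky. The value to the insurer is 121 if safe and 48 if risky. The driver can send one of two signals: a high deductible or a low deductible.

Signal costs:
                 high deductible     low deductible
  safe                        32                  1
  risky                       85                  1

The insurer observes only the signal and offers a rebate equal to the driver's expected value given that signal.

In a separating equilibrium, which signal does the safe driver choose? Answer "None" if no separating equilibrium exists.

high deductible

Try safe → high deductible, risky → low deductible:
  Under separation the insurer infers type exactly: high deductible → safe (pays 121), low deductible → risky (pays 48).
  Safe: high deductible gives 121 − 32 = 89; low deductible gives 48 − 1 = 47. No deviation. ✓
  Risky: low deductible gives 48 − 1 = 47; high deductible gives 121 − 85 = 36. No deviation. ✓
Both hold — the safe type sends high deductible.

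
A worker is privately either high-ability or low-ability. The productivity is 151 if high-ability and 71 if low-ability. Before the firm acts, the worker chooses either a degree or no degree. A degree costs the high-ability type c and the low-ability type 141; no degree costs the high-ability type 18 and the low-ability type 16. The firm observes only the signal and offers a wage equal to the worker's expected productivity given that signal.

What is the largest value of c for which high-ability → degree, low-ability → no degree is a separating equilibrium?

98

Under separation: degree → high-ability (pays 151); no degree → low-ability (pays 71).
Low-ability: 71 − 16 = 55 ≥ 151 − 141 = 10. Holds regardless of c. ✓
High-ability: 151 − c ≥ 71 − 18, so c ≤ 151 − 53 = 98.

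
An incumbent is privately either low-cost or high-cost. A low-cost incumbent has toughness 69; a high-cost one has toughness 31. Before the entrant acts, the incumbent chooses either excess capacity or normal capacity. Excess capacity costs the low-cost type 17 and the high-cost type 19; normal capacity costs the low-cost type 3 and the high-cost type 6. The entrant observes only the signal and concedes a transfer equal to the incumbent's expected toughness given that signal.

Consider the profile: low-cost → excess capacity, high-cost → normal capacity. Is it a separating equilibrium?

No

Under separation the entrant infers type exactly: excess capacity → low-cost (pays 69), normal capacity → high-cost (pays 31).
Low-cost: excess capacity gives 69 − 17 = 52; normal capacity gives 31 − 3 = 28. No deviation. ✓
High-cost: normal capacity gives 31 − 6 = 25; excess capacity gives 69 − 19 = 50. Would deviate. ✗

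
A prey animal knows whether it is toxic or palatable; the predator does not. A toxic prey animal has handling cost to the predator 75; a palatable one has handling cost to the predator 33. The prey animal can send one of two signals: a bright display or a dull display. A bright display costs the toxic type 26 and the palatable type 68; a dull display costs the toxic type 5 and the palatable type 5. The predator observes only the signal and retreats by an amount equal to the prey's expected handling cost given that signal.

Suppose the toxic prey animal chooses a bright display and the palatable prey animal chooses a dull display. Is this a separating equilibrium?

If types separate, bright display earns payment 75 and dull display earns 33.
Toxic: bright display gives 75 − 26 = 49; dull display gives 33 − 5 = 28. No deviation. ✓
Palatable: dull display gives 33 − 5 = 28; bright display gives 75 − 68 = 7. No deviation. ✓
Neither type gains from mimicking the other.

Yes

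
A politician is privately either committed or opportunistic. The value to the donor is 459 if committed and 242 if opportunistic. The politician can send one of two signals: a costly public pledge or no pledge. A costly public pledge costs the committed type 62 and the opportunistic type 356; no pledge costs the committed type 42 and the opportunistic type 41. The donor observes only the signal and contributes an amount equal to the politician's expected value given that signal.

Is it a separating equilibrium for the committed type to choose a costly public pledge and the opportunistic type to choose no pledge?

Yes

Under separation the donor infers type exactly: pledge → committed (pays 459), no pledge → opportunistic (pays 242).
Committed: pledge gives 459 − 62 = 397; no pledge gives 242 − 42 = 200. No deviation. ✓
Opportunistic: no pledge gives 242 − 41 = 201; pledge gives 459 − 356 = 103. No deviation. ✓
Both incentive constraints hold.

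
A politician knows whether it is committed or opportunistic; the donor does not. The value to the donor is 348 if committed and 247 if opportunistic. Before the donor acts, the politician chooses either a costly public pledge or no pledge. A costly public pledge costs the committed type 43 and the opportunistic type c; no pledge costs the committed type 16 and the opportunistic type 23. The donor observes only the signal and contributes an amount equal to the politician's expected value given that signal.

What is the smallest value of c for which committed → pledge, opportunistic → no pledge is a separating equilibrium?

Under separation: pledge → committed (pays 348); no pledge → opportunistic (pays 247).
Committed: 348 − 43 = 305 ≥ 247 − 16 = 231. Holds regardless of c. ✓
Opportunistic: 247 − 23 ≥ 348 − c, so c ≥ 348 − 224 = 124.

124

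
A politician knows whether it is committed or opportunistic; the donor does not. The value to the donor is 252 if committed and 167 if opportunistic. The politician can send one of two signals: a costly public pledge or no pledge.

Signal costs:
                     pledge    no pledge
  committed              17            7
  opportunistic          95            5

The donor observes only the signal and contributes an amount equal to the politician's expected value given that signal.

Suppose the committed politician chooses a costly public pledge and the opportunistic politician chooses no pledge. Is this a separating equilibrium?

Yes

Under separation the donor infers type exactly: pledge → committed (pays 252), no pledge → opportunistic (pays 167).
Committed: pledge gives 252 − 17 = 235; no pledge gives 167 − 7 = 160. No deviation. ✓
Opportunistic: no pledge gives 167 − 5 = 162; pledge gives 252 − 95 = 157. No deviation. ✓
Both incentive constraints hold.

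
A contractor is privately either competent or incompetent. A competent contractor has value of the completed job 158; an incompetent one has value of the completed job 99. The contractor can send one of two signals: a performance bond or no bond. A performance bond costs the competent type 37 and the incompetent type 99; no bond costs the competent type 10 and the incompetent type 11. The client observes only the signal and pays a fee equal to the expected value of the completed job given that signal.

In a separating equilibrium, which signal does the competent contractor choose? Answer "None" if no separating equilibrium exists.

bond

Try competent → bond, incompetent → no bond:
  Under separation the client infers type exactly: bond → competent (pays 158), no bond → incompetent (pays 99).
  Competent: bond gives 158 − 37 = 121; no bond gives 99 − 10 = 89. No deviation. ✓
  Incompetent: no bond gives 99 − 11 = 88; bond gives 158 − 99 = 59. No deviation. ✓
Both hold — the competent type sends bond.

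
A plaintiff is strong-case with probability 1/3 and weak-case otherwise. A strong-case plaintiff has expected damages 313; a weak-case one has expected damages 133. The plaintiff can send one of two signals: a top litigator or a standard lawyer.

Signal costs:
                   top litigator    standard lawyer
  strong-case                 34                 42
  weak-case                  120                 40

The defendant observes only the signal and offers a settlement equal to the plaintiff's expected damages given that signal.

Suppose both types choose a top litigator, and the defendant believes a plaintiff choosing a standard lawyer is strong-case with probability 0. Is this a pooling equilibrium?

No

At the pooled signal (top litigator) the defendant holds the prior 1/3 and pays 1/3·313 + 2/3·133 = 193. Off-path (standard lawyer) belief 0 gives 0·313 + 1·133 = 133.
Strong-case: top litigator gives 193 − 34 = 159; standard lawyer gives 133 − 42 = 91. Stays. ✓
Weak-case: top litigator gives 193 − 120 = 73; standard lawyer gives 133 − 40 = 93. Deviates. ✗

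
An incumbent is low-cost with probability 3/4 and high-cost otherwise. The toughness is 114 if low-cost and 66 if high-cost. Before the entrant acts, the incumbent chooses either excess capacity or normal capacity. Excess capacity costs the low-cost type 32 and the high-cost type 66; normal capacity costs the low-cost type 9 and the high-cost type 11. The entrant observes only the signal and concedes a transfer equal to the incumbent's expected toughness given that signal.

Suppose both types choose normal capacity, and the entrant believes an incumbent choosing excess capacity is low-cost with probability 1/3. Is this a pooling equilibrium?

Yes

At the pooled signal (normal capacity) the entrant holds the prior 3/4 and pays 3/4·114 + 1/4·66 = 102. Off-path (excess capacity) belief 1/3 gives 1/3·114 + 2/3·66 = 82.
Low-cost: normal capacity gives 102 − 9 = 93; excess capacity gives 82 − 32 = 50. Stays. ✓
High-cost: normal capacity gives 102 − 11 = 91; excess capacity gives 82 − 66 = 16. Stays. ✓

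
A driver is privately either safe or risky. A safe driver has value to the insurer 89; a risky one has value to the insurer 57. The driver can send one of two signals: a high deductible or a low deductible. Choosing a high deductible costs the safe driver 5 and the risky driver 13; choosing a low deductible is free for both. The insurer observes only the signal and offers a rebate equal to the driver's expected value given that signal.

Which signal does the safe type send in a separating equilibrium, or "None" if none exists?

None

Try safe → high deductible, risky → low deductible:
  If types separate, high deductible earns payment 89 and low deductible earns 57.
  Safe: high deductible gives 89 − 5 = 84; low deductible gives 57 − 0 = 57. No deviation. ✓
  Risky: low deductible gives 57 − 0 = 57; high deductible gives 89 − 13 = 76. Would deviate. ✗
Try safe → low deductible, risky → high deductible:
  If types separate, low deductible earns payment 89 and high deductible earns 57.
  Safe: low deductible gives 89 − 0 = 89; high deductible gives 57 − 5 = 52. No deviation. ✓
  Risky: high deductible gives 57 − 13 = 44; low deductible gives 89 − 0 = 89. Would deviate. ✗
Neither assignment is incentive-compatible.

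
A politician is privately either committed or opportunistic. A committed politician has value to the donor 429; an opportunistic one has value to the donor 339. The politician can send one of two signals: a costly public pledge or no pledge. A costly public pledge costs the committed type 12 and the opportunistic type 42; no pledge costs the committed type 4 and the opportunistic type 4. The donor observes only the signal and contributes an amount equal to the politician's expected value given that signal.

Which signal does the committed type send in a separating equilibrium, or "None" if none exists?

Try committed → pledge, opportunistic → no pledge:
  If types separate, pledge earns payment 429 and no pledge earns 339.
  Committed: pledge gives 429 − 12 = 417; no pledge gives 339 − 4 = 335. No deviation. ✓
  Opportunistic: no pledge gives 339 − 4 = 335; pledge gives 429 − 42 = 387. Would deviate. ✗
Try committed → no pledge, opportunistic → pledge:
  If types separate, no pledge earns payment 429 and pledge earns 339.
  Committed: no pledge gives 429 − 4 = 425; pledge gives 339 − 12 = 327. No deviation. ✓
  Opportunistic: pledge gives 339 − 42 = 297; no pledge gives 429 − 4 = 425. Would deviate. ✗
Neither assignment is incentive-compatible.

None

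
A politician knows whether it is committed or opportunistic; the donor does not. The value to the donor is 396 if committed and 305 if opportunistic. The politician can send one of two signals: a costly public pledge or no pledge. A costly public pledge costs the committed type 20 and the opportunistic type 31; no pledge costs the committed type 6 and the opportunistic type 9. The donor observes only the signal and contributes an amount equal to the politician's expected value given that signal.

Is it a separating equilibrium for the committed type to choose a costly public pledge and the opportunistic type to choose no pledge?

If types separate, pledge earns payment 396 and no pledge earns 305.
Committed: pledge gives 396 − 20 = 376; no pledge gives 305 − 6 = 299. No deviation. ✓
Opportunistic: no pledge gives 305 − 9 = 296; pledge gives 396 − 31 = 365. Would deviate. ✗

No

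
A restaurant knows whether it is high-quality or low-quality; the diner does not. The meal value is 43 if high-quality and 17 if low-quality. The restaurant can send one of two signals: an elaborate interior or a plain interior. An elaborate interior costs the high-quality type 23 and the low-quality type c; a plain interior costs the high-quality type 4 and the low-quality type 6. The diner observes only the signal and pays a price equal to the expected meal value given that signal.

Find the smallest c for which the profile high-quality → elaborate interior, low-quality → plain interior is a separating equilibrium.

32

Under separation: elaborate interior → high-quality (pays 43); plain interior → low-quality (pays 17).
High-quality: 43 − 23 = 20 ≥ 17 − 4 = 13. Holds regardless of c. ✓
Low-quality: 17 − 6 ≥ 43 − c, so c ≥ 43 − 11 = 32.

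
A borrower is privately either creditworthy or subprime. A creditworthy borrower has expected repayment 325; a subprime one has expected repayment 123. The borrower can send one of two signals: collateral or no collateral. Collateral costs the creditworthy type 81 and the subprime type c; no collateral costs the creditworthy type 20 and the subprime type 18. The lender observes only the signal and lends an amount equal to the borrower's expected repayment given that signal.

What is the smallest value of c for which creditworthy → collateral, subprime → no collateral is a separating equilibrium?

220

Under separation: collateral → creditworthy (pays 325); no collateral → subprime (pays 123).
Creditworthy: 325 − 81 = 244 ≥ 123 − 20 = 103. Holds regardless of c. ✓
Subprime: 123 − 18 ≥ 325 − c, so c ≥ 325 − 105 = 220.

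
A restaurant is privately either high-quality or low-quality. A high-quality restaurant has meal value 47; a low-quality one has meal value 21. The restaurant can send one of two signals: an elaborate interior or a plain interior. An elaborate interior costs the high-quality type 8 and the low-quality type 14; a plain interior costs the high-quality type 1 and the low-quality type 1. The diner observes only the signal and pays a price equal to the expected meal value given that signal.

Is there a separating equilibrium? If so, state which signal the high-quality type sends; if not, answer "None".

None

Try high-quality → elaborate interior, low-quality → plain interior:
  If types separate, elaborate interior earns payment 47 and plain interior earns 21.
  High-quality: elaborate interior gives 47 − 8 = 39; plain interior gives 21 − 1 = 20. No deviation. ✓
  Low-quality: plain interior gives 21 − 1 = 20; elaborate interior gives 47 − 14 = 33. Would deviate. ✗
Try high-quality → plain interior, low-quality → elaborate interior:
  If types separate, plain interior earns payment 47 and elaborate interior earns 21.
  High-quality: plain interior gives 47 − 1 = 46; elaborate interior gives 21 − 8 = 13. No deviation. ✓
  Low-quality: elaborate interior gives 21 − 14 = 7; plain interior gives 47 − 1 = 46. Would deviate. ✗
Neither assignment is incentive-compatible.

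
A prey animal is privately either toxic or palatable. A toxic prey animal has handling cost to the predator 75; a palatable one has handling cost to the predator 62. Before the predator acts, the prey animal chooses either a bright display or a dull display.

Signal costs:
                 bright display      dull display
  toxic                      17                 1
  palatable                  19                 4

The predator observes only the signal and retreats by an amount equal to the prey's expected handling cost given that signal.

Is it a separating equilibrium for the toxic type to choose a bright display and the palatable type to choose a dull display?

Under separation the predator infers type exactly: bright display → toxic (pays 75), dull display → palatable (pays 62).
Toxic: bright display gives 75 − 17 = 58; dull display gives 62 − 1 = 61. Would deviate. ✗
Palatable: dull display gives 62 − 4 = 58; bright display gives 75 − 19 = 56. No deviation. ✓

No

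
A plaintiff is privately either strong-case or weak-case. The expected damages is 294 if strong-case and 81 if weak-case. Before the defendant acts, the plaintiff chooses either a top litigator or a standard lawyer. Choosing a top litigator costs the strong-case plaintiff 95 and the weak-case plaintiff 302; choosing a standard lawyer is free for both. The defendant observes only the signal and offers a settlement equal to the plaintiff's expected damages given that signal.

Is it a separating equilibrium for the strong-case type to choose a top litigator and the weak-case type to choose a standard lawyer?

Yes

If types separate, top litigator earns payment 294 and standard lawyer earns 81.
Strong-case: top litigator gives 294 − 95 = 199; standard lawyer gives 81 − 0 = 81. No deviation. ✓
Weak-case: standard lawyer gives 81 − 0 = 81; top litigator gives 294 − 302 = -8. No deviation. ✓
Neither type gains from mimicking the other.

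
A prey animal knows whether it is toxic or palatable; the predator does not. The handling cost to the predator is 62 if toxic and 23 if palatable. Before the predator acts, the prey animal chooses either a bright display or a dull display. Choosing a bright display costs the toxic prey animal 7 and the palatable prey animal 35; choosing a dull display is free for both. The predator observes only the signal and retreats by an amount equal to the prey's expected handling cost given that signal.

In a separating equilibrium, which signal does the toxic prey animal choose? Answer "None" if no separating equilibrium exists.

None

Try toxic → bright display, palatable → dull display:
  Under separation the predator infers type exactly: bright display → toxic (pays 62), dull display → palatable (pays 23).
  Toxic: bright display gives 62 − 7 = 55; dull display gives 23 − 0 = 23. No deviation. ✓
  Palatable: dull display gives 23 − 0 = 23; bright display gives 62 − 35 = 27. Would deviate. ✗
Try toxic → dull display, palatable → bright display:
  Under separation the predator infers type exactly: dull display → toxic (pays 62), bright display → palatable (pays 23).
  Toxic: dull display gives 62 − 0 = 62; bright display gives 23 − 7 = 16. No deviation. ✓
  Palatable: bright display gives 23 − 35 = -12; dull display gives 62 − 0 = 62. Would deviate. ✗
Neither assignment is incentive-compatible.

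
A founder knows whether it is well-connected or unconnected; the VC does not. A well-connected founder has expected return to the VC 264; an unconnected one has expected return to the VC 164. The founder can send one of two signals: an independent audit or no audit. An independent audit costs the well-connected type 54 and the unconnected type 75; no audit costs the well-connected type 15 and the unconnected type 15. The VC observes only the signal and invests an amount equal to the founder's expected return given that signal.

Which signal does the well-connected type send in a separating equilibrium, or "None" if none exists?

Try well-connected → audit, unconnected → no audit:
  If types separate, audit earns payment 264 and no audit earns 164.
  Well-connected: audit gives 264 − 54 = 210; no audit gives 164 − 15 = 149. No deviation. ✓
  Unconnected: no audit gives 164 − 15 = 149; audit gives 264 − 75 = 189. Would deviate. ✗
Try well-connected → no audit, unconnected → audit:
  If types separate, no audit earns payment 264 and audit earns 164.
  Well-connected: no audit gives 264 − 15 = 249; audit gives 164 − 54 = 110. No deviation. ✓
  Unconnected: audit gives 164 − 75 = 89; no audit gives 264 − 15 = 249. Would deviate. ✗
Neither assignment is incentive-compatible.

None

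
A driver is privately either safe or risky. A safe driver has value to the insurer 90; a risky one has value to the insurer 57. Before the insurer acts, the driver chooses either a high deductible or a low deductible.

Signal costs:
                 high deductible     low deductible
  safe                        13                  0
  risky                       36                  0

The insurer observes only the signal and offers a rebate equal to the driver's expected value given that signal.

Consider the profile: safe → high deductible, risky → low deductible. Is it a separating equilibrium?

If types separate, high deductible earns payment 90 and low deductible earns 57.
Safe: high deductible gives 90 − 13 = 77; low deductible gives 57 − 0 = 57. No deviation. ✓
Risky: low deductible gives 57 − 0 = 57; high deductible gives 90 − 36 = 54. No deviation. ✓
Neither type gains from mimicking the other.

Yes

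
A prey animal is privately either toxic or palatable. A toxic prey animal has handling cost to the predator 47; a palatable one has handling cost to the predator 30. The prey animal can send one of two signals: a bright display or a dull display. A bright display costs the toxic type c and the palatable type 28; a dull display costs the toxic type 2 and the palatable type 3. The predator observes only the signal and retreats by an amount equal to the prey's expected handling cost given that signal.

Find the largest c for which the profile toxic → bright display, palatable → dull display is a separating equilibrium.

Under separation: bright display → toxic (pays 47); dull display → palatable (pays 30).
Palatable: 30 − 3 = 27 ≥ 47 − 28 = 19. Holds regardless of c. ✓
Toxic: 47 − c ≥ 30 − 2, so c ≤ 47 − 28 = 19.

19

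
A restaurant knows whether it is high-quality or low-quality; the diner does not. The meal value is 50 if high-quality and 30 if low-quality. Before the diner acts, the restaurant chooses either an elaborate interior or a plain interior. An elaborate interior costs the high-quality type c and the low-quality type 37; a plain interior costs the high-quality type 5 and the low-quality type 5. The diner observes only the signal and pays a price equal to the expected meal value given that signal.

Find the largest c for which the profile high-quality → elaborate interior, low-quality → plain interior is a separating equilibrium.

Under separation: elaborate interior → high-quality (pays 50); plain interior → low-quality (pays 30).
Low-quality: 30 − 5 = 25 ≥ 50 − 37 = 13. Holds regardless of c. ✓
High-quality: 50 − c ≥ 30 − 5, so c ≤ 50 − 25 = 25.

25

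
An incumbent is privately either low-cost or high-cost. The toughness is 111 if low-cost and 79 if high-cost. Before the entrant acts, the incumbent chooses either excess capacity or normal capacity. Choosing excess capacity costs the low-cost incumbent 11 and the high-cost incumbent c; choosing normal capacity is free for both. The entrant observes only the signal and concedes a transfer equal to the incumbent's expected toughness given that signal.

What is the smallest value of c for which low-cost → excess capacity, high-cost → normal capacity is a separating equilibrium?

Under separation: excess capacity → low-cost (pays 111); normal capacity → high-cost (pays 79).
Low-cost: 111 − 11 = 100 ≥ 79 − 0 = 79. Holds regardless of c. ✓
High-cost: 79 − 0 ≥ 111 − c, so c ≥ 111 − 79 = 32.

32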